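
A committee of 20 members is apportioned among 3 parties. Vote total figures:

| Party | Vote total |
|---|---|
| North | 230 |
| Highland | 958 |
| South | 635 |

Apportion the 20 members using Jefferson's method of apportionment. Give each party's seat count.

Standard divisor 1823/20 ≈ 91.15; standard quotas: North 2.523, Highland 10.510, South 6.967.
Rounding down gives 2, 10, 6 = 18 seats, so the divisor must be adjusted.
With modified divisor 80: modified quotas North 2.875, Highland 11.975, South 7.938.
Rounding down: North 2, Highland 11, South 7 (total 20).

North 2, Highland 11, South 7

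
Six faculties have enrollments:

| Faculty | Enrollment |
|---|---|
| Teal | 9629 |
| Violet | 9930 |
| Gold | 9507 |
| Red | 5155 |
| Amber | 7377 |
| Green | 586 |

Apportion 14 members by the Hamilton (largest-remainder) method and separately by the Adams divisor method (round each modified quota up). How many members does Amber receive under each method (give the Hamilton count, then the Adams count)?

3 and 2

Hamilton: Teal 3, Violet 3, Gold 3, Red 2, Amber 3, Green 0.
Adams: Teal 3, Violet 3, Gold 3, Red 2, Amber 2, Green 1.
Amber gets 3 under Hamilton and 2 under Adams.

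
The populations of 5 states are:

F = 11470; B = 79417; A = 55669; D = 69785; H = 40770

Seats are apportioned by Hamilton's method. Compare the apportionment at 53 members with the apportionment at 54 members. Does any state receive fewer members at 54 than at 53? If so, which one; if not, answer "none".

H

At 53 seats: F 2, B 16, A 12, D 14, H 9.
At 54 seats: F 2, B 17, A 12, D 15, H 8.
H drops from 9 to 8.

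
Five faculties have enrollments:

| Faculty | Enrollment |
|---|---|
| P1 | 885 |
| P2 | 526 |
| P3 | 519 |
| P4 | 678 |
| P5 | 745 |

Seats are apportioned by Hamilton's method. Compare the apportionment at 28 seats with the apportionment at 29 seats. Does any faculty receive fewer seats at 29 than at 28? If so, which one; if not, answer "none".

At 28 seats: P1 7, P2 5, P3 4, P4 6, P5 6.
At 29 seats: P1 8, P2 5, P3 4, P4 6, P5 6.
No faculty's allocation decreased.

none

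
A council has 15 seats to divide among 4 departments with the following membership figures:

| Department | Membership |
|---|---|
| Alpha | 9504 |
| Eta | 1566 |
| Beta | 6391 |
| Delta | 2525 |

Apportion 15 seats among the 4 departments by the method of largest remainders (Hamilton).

Alpha 7, Eta 1, Beta 5, Delta 2

The standard divisor is 19986/15 ≈ 1332.4.
Standard quotas: Alpha 7.1330, Eta 1.1753, Beta 4.7966, Delta 1.8951.
Lower quotas: Alpha 7, Eta 1, Beta 4, Delta 1 (sum 13, leaving 2 seats).
Remainders in descending order: Delta 0.8951, Beta 0.7966, Eta 0.1753, Alpha 0.1330.
The surplus seats go to Delta, Beta.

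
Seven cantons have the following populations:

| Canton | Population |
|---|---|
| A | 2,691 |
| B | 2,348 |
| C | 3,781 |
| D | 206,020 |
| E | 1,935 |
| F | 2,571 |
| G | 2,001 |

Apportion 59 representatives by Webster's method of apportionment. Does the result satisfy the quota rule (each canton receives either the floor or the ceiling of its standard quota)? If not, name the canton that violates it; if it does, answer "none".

Standard quotas: A 0.717, B 0.626, C 1.008, D 54.915, E 0.516, F 0.685, G 0.533.
Webster allocation: A 1, B 1, C 1, D 53, E 1, F 1, G 1.
D has quota 54.915 (lower 54, upper 55) but receives 53 — outside the quota interval.

D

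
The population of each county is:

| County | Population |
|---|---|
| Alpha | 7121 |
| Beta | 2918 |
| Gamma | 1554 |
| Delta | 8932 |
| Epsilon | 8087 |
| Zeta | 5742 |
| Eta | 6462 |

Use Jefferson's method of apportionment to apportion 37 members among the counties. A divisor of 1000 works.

Alpha: 7, Beta: 2, Gamma: 1, Delta: 8, Epsilon: 8, Zeta: 5, Eta: 6

With modified divisor 1000: modified quotas Alpha 7.121, Beta 2.918, Gamma 1.554, Delta 8.932, Epsilon 8.087, Zeta 5.742, Eta 6.462.
Rounding down: Alpha 7, Beta 2, Gamma 1, Delta 8, Epsilon 8, Zeta 5, Eta 6 (total 37).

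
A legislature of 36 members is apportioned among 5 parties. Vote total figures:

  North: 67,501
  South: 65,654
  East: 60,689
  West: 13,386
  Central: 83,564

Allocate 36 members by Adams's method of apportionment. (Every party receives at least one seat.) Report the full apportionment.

Standard divisor 290794/36 ≈ 8077.611; standard quotas: North 8.357, South 8.128, East 7.513, West 1.657, Central 10.345.
Rounding up gives 9, 9, 8, 2, 11 = 39 seats, so the divisor must be adjusted.
With modified divisor 8600: modified quotas North 7.849, South 7.634, East 7.057, West 1.557, Central 9.717.
Rounding up: North 8, South 8, East 8, West 2, Central 10 (total 36).

North: 8; South: 8; East: 8; West: 2; Central: 10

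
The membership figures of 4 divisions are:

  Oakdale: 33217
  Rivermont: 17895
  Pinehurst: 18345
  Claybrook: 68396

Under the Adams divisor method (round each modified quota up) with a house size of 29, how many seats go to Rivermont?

4

Standard divisor 137853/29 ≈ 4753.552; standard quotas: Oakdale 6.988, Rivermont 3.765, Pinehurst 3.859, Claybrook 14.388.
Rounding up gives 7, 4, 4, 15 = 30 seats, so the divisor must be adjusted.
With modified divisor 5100: modified quotas Oakdale 6.513, Rivermont 3.509, Pinehurst 3.597, Claybrook 13.411.
Rounding up: Oakdale 7, Rivermont 4, Pinehurst 4, Claybrook 14 (total 29).
Rivermont receives 4.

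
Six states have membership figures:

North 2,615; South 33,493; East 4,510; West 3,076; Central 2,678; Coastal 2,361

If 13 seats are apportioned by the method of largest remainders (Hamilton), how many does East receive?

1

The standard divisor is 48733/13 ≈ 3748.692.
Standard quotas: North 0.6976, South 8.9346, East 1.2031, West 0.8206, Central 0.7144, Coastal 0.6298.
Lower quotas: North 0, South 8, East 1, West 0, Central 0, Coastal 0 (sum 9, leaving 4 seats).
Remainders in descending order: South 0.9346, West 0.8206, Central 0.7144, North 0.6976, Coastal 0.6298, East 0.2031.
Largest remainders: South, West, Central, North receive the extra seats.
East receives 1.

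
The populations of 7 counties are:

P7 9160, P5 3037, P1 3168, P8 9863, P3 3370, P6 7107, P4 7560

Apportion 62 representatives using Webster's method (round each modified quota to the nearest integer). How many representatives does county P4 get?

11

Standard divisor 43265/62 ≈ 697.823; standard quotas: P7 13.127, P5 4.352, P1 4.540, P8 14.134, P3 4.829, P6 10.185, P4 10.834.
Rounding to the nearest integer gives P7 13, P5 4, P1 5, P8 14, P3 5, P6 10, P4 11 — total 62, matching the house size, so no adjustment is needed.
P4 receives 11.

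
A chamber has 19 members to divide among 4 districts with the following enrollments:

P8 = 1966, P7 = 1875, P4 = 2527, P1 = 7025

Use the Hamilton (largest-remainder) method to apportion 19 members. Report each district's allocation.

Total 13393; standard divisor 13393/19 ≈ 704.895.
Standard quotas: P8 2.7891, P7 2.6600, P4 3.5849, P1 9.9660.
Lower quotas: P8 2, P7 2, P4 3, P1 9 (sum 16, leaving 3 seats).
Remainders in descending order: P1 0.9660, P8 0.7891, P7 0.6600, P4 0.5849.
The surplus seats go to P1, P8, P7.

P8: 3, P7: 3, P4: 3, P1: 10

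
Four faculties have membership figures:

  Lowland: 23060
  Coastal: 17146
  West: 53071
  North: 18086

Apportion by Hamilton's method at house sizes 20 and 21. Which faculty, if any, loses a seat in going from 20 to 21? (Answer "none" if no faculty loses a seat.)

none

At 20 seats: Lowland 4, Coastal 3, West 10, North 3.
At 21 seats: Lowland 4, Coastal 3, West 10, North 4.
No faculty's allocation decreased.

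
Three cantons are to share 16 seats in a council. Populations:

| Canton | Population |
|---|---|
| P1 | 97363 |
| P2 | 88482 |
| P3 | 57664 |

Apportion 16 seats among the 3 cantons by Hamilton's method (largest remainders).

P1 6; P2 6; P3 4

Standard divisor: 243509 ÷ 16 ≈ 15219.312.
Standard quotas: P1 6.3973, P2 5.8138, P3 3.7889.
Lower quotas: P1 6, P2 5, P3 3 (sum 14, leaving 2 seats).
Remainders in descending order: P2 0.8138, P3 0.7889, P1 0.3973.
Largest remainders: P2, P3 receive the extra seats.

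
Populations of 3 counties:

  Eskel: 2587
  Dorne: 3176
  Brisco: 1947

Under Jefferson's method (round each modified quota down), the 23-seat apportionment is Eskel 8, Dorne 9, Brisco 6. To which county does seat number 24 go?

Dorne

Priority for the next seat is population ÷ (current seats + 1).
Priorities: Eskel 287.444, Dorne 317.600, Brisco 278.143.
Highest priority: Dorne.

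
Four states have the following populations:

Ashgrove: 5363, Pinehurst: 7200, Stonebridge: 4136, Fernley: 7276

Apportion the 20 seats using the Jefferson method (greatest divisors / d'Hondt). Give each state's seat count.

Ashgrove=5, Pinehurst=6, Stonebridge=3, Fernley=6

Standard divisor 23975/20 ≈ 1198.75; standard quotas: Ashgrove 4.474, Pinehurst 6.006, Stonebridge 3.450, Fernley 6.070.
Rounding down gives 4, 6, 3, 6 = 19 seats, so the divisor must be adjusted.
With modified divisor 1060: modified quotas Ashgrove 5.059, Pinehurst 6.792, Stonebridge 3.902, Fernley 6.864.
Rounding down: Ashgrove 5, Pinehurst 6, Stonebridge 3, Fernley 6 (total 20).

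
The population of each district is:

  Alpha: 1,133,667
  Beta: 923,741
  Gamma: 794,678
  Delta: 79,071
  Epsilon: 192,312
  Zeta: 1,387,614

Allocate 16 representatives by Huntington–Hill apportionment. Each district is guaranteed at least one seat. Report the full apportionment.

With divisor 317353: modified quotas Alpha 3.572, Beta 2.911, Gamma 2.504, Delta 0.249, Epsilon 0.606, Zeta 4.372.
Geometric-mean thresholds: Alpha √(3·4)=3.464, Beta √(2·3)=2.449, Gamma √(2·3)=2.449, Delta (min 1), Epsilon (min 1), Zeta √(4·5)=4.472.
Each quota rounded against its threshold gives Alpha 4, Beta 3, Gamma 3, Delta 1, Epsilon 1, Zeta 4 (total 16).

Alpha: 4, Beta: 3, Gamma: 3, Delta: 1, Epsilon: 1, Zeta: 4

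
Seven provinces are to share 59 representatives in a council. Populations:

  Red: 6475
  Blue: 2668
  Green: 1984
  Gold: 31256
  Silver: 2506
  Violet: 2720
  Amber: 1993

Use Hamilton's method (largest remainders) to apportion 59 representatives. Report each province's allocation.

Red: 8; Blue: 3; Green: 2; Gold: 37; Silver: 3; Violet: 3; Amber: 3

The standard divisor is 49602/59 ≈ 840.712.
Standard quotas: Red 7.7018, Blue 3.1735, Green 2.3599, Gold 37.1780, Silver 2.9808, Violet 3.2354, Amber 2.3706.
Lower quotas: Red 7, Blue 3, Green 2, Gold 37, Silver 2, Violet 3, Amber 2 (sum 56, leaving 3 seats).
Remainders in descending order: Silver 0.9808, Red 0.7018, Amber 0.3706, Green 0.3599, Violet 0.2354, Gold 0.1780, Blue 0.1735.
Largest remainders: Silver, Red, Amber receive the extra seats.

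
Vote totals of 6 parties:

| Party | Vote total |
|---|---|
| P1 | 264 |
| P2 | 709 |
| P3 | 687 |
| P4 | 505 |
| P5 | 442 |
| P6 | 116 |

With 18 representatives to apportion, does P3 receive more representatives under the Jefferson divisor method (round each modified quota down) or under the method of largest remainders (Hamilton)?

Jefferson: P1 2, P2 5, P3 5, P4 3, P5 3, P6 0.
Hamilton: P1 2, P2 5, P3 4, P4 3, P5 3, P6 1.
P3 gets 5 under Jefferson and 4 under Hamilton.

Jefferson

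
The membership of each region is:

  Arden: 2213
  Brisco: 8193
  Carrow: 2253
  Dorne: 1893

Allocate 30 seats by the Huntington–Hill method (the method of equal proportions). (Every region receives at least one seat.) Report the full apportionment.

With divisor 496: modified quotas Arden 4.462, Brisco 16.518, Carrow 4.542, Dorne 3.817.
Geometric-mean thresholds: Arden √(4·5)=4.472, Brisco √(16·17)=16.492, Carrow √(4·5)=4.472, Dorne √(3·4)=3.464.
Each quota rounded against its threshold gives Arden 4, Brisco 17, Carrow 5, Dorne 4 (total 30).

Arden=4; Brisco=17; Carrow=5; Dorne=4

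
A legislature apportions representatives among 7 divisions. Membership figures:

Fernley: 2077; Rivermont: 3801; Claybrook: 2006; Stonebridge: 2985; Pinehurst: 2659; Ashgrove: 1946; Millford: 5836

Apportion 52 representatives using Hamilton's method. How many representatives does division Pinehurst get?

The standard divisor is 21310/52 ≈ 409.808.
Standard quotas: Fernley 5.0682, Rivermont 9.2751, Claybrook 4.8950, Stonebridge 7.2839, Pinehurst 6.4884, Ashgrove 4.7486, Millford 14.2408.
Lower quotas: Fernley 5, Rivermont 9, Claybrook 4, Stonebridge 7, Pinehurst 6, Ashgrove 4, Millford 14 (sum 49, leaving 3 seats).
Remainders in descending order: Claybrook 0.8950, Ashgrove 0.7486, Pinehurst 0.4884, Stonebridge 0.2839, Rivermont 0.2751, Millford 0.2408, Fernley 0.0682.
Largest remainders: Claybrook, Ashgrove, Pinehurst receive the extra seats.
Pinehurst receives 7.

7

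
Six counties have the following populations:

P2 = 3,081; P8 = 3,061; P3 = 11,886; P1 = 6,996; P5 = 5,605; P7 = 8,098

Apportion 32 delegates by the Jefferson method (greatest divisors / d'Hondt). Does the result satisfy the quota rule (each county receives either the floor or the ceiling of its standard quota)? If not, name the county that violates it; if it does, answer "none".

Standard quotas: P2 2.546, P8 2.529, P3 9.821, P1 5.781, P5 4.631, P7 6.691.
Jefferson allocation: P2 2, P8 2, P3 10, P1 6, P5 5, P7 7.
Every allocation lies between the lower and upper quota.

none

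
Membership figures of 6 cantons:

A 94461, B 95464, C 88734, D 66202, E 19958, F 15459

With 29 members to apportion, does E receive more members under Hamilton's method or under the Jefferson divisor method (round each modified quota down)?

Hamilton

Hamilton: A 7, B 7, C 7, D 5, E 2, F 1.
Jefferson: A 7, B 8, C 7, D 5, E 1, F 1.
E gets 2 under Hamilton and 1 under Jefferson.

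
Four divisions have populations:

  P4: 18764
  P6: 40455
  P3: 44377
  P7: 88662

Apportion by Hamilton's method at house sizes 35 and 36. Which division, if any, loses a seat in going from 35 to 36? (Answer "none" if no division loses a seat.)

At 35 seats: P4 4, P6 7, P3 8, P7 16.
At 36 seats: P4 3, P6 8, P3 8, P7 17.
P4 drops from 4 to 3.

P4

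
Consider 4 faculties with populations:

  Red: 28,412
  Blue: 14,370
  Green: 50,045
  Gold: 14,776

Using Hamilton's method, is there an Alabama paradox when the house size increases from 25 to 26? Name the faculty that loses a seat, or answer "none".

none

At 25 seats: Red 7, Blue 3, Green 12, Gold 3.
At 26 seats: Red 7, Blue 3, Green 12, Gold 4.
No faculty's allocation decreased.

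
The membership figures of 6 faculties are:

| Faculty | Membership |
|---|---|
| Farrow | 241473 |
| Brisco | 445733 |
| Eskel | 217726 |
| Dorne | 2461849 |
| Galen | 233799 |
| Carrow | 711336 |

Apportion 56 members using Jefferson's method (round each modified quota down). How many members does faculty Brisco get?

Standard divisor 4311916/56 ≈ 76998.5; standard quotas: Farrow 3.136, Brisco 5.789, Eskel 2.828, Dorne 31.973, Galen 3.036, Carrow 9.238.
Rounding down gives 3, 5, 2, 31, 3, 9 = 53 seats, so the divisor must be adjusted.
With modified divisor 73400: modified quotas Farrow 3.290, Brisco 6.073, Eskel 2.966, Dorne 33.540, Galen 3.185, Carrow 9.691.
Rounding down: Farrow 3, Brisco 6, Eskel 2, Dorne 33, Galen 3, Carrow 9 (total 56).
Brisco receives 6.

6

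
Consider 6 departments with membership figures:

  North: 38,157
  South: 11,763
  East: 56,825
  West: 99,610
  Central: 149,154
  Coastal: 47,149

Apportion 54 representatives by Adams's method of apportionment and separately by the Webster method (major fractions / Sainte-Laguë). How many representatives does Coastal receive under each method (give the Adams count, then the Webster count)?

7 and 6

Adams: North 5, South 2, East 8, West 13, Central 19, Coastal 7.
Webster: North 5, South 2, East 8, West 13, Central 20, Coastal 6.
Coastal gets 7 under Adams and 6 under Webster.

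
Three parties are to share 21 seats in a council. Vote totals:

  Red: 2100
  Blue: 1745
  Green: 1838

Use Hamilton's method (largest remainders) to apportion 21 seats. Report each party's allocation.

The standard divisor is 5683/21 ≈ 270.619.
Standard quotas: Red 7.760, Blue 6.448, Green 6.792.
Lower quotas: Red 7, Blue 6, Green 6 (sum 19, leaving 2 seats).
Remainders in descending order: Green 0.792, Red 0.760, Blue 0.448.
Largest remainders: Green, Red receive the extra seats.

Red 8, Blue 6, Green 7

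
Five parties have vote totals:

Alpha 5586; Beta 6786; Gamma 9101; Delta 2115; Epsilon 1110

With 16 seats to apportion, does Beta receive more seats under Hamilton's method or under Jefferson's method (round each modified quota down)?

Hamilton: Alpha 4, Beta 4, Gamma 6, Delta 1, Epsilon 1.
Jefferson: Alpha 4, Beta 5, Gamma 6, Delta 1, Epsilon 0.
Beta gets 4 under Hamilton and 5 under Jefferson.

Jefferson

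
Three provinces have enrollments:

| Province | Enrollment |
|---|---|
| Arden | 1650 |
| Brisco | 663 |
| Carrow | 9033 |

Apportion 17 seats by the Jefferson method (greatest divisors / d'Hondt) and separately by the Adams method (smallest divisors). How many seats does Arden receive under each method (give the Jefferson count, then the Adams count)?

Jefferson: Arden 2, Brisco 1, Carrow 14.
Adams: Arden 3, Brisco 1, Carrow 13.
Arden gets 2 under Jefferson and 3 under Adams.

2 and 3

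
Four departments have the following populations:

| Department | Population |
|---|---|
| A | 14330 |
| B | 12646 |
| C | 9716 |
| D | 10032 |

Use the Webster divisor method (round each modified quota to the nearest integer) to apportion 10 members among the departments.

Standard divisor 46724/10 ≈ 4672.4; standard quotas: A 3.067, B 2.707, C 2.079, D 2.147.
Rounding to the nearest integer gives A 3, B 3, C 2, D 2 — total 10, matching the house size, so no adjustment is needed.

A 3; B 3; C 2; D 2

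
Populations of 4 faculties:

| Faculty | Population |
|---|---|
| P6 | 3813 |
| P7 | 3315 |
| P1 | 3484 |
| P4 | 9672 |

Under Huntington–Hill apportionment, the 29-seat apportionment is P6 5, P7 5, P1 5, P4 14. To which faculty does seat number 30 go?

Priority for the next seat is population ÷ (√(s·(s+1))).
Priorities: P6 696.155, P7 605.233, P1 636.088, P4 667.431.
Highest priority: P6.

P6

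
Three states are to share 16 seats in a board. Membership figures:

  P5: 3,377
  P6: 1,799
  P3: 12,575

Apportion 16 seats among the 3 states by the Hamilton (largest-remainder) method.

The standard divisor is 17751/16 ≈ 1109.438.
Standard quotas: P5 3.0439, P6 1.6215, P3 11.3346.
Lower quotas: P5 3, P6 1, P3 11 (sum 15, leaving 1 seat).
Remainders in descending order: P6 0.6215, P3 0.3346, P5 0.0439.
The surplus seat goes to P6.

P5 3; P6 2; P3 11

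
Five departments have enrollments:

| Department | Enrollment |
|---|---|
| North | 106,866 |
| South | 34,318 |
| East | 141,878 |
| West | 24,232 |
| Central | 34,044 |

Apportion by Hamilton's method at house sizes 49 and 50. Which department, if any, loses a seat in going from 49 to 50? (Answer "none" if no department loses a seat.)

At 49 seats: North 15, South 5, East 20, West 4, Central 5.
At 50 seats: North 16, South 5, East 21, West 3, Central 5.
West drops from 4 to 3.

West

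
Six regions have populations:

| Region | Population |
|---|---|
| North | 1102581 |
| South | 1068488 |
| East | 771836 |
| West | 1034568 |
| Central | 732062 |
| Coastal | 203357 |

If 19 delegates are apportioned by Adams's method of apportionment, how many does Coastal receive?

1

Standard divisor 4912892/19 ≈ 258573.263; standard quotas: North 4.264, South 4.132, East 2.985, West 4.001, Central 2.831, Coastal 0.786.
Rounding up gives 5, 5, 3, 5, 3, 1 = 22 seats, so the divisor must be adjusted.
With modified divisor 310300: modified quotas North 3.553, South 3.443, East 2.487, West 3.334, Central 2.359, Coastal 0.655.
Rounding up: North 4, South 4, East 3, West 4, Central 3, Coastal 1 (total 19).
Coastal receives 1.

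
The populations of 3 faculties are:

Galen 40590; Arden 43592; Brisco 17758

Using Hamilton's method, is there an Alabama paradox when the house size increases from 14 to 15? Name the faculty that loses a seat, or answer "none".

At 14 seats: Galen 6, Arden 6, Brisco 2.
At 15 seats: Galen 6, Arden 6, Brisco 3.
No faculty's allocation decreased.

none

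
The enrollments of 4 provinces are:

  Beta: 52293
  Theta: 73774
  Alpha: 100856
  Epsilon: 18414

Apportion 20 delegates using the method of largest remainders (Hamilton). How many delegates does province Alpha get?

Total 245337; standard divisor 245337/20 ≈ 12266.85.
Standard quotas: Beta 4.2630, Theta 6.0141, Alpha 8.2218, Epsilon 1.5011.
Lower quotas: Beta 4, Theta 6, Alpha 8, Epsilon 1 (sum 19, leaving 1 seat).
Remainders in descending order: Epsilon 0.5011, Beta 0.2630, Alpha 0.2218, Theta 0.0141.
The surplus seat goes to Epsilon.
Alpha receives 8.

8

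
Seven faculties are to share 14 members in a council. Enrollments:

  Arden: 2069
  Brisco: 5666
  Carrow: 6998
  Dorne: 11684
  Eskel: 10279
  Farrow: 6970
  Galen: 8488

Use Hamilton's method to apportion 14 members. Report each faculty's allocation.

Arden=1, Brisco=1, Carrow=2, Dorne=3, Eskel=3, Farrow=2, Galen=2

Total 52154; standard divisor 52154/14 ≈ 3725.286.
Standard quotas: Arden 0.5554, Brisco 1.5210, Carrow 1.8785, Dorne 3.1364, Eskel 2.7593, Farrow 1.8710, Galen 2.2785.
Lower quotas: Arden 0, Brisco 1, Carrow 1, Dorne 3, Eskel 2, Farrow 1, Galen 2 (sum 10, leaving 4 seats).
Remainders in descending order: Carrow 0.8785, Farrow 0.8710, Eskel 0.7593, Arden 0.5554, Brisco 0.5210, Galen 0.2785, Dorne 0.1364.
The surplus seats go to Carrow, Farrow, Eskel, Arden.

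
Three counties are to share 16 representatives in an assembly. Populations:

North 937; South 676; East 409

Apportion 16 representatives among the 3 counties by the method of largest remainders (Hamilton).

Standard divisor: 2022 ÷ 16 ≈ 126.375.
Standard quotas: North 7.414, South 5.349, East 3.236.
Lower quotas: North 7, South 5, East 3 (sum 15, leaving 1 seat).
Remainders in descending order: North 0.414, South 0.349, East 0.236.
Largest remainder: North receives the extra seat.

North=8, South=5, East=3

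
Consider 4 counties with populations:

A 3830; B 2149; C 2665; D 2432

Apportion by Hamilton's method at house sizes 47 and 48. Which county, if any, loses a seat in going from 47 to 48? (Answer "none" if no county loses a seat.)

D

At 47 seats: A 16, B 9, C 11, D 11.
At 48 seats: A 17, B 9, C 12, D 10.
D drops from 11 to 10.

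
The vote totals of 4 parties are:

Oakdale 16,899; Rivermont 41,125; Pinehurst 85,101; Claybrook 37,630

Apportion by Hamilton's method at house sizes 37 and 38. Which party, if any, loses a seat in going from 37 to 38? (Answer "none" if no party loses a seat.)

At 37 seats: Oakdale 4, Rivermont 8, Pinehurst 17, Claybrook 8.
At 38 seats: Oakdale 3, Rivermont 9, Pinehurst 18, Claybrook 8.
Oakdale drops from 4 to 3.

Oakdale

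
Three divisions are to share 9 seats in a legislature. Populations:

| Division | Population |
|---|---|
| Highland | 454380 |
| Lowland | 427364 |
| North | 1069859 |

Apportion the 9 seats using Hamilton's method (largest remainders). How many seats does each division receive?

The standard divisor is 1951603/9 ≈ 216844.778.
Standard quotas: Highland 2.0954, Lowland 1.9708, North 4.9338.
Lower quotas: Highland 2, Lowland 1, North 4 (sum 7, leaving 2 seats).
Remainders in descending order: Lowland 0.9708, North 0.9338, Highland 0.0954.
The surplus seats go to Lowland, North.

Highland 2, Lowland 2, North 5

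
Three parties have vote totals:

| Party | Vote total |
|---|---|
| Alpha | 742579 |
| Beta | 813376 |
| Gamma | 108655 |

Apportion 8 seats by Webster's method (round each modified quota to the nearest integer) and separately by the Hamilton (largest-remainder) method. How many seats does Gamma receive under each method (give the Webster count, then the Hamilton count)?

1 and 0

Webster: Alpha 3, Beta 4, Gamma 1.
Hamilton: Alpha 4, Beta 4, Gamma 0.
Gamma gets 1 under Webster and 0 under Hamilton.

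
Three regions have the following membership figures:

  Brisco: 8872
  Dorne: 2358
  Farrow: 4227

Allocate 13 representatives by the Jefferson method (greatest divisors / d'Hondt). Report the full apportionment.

Standard divisor 15457/13 ≈ 1189; standard quotas: Brisco 7.462, Dorne 1.983, Farrow 3.555.
Rounding down gives 7, 1, 3 = 11 seats, so the divisor must be adjusted.
With modified divisor 1100: modified quotas Brisco 8.065, Dorne 2.144, Farrow 3.843.
Rounding down: Brisco 8, Dorne 2, Farrow 3 (total 13).

Brisco 8, Dorne 2, Farrow 3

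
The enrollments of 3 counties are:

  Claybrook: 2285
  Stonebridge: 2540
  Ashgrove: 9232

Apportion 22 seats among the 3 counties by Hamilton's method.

Standard divisor: 14057 ÷ 22 ≈ 638.955.
Standard quotas: Claybrook 3.5762, Stonebridge 3.9752, Ashgrove 14.4486.
Lower quotas: Claybrook 3, Stonebridge 3, Ashgrove 14 (sum 20, leaving 2 seats).
Remainders in descending order: Stonebridge 0.9752, Claybrook 0.5762, Ashgrove 0.4486.
Largest remainders: Stonebridge, Claybrook receive the extra seats.

Claybrook 4; Stonebridge 4; Ashgrove 14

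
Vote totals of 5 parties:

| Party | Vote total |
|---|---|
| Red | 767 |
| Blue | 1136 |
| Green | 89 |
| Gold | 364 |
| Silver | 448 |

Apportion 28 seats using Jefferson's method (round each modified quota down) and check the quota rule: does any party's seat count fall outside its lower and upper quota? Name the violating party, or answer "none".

none

Standard quotas: Red 7.659, Blue 11.344, Green 0.889, Gold 3.635, Silver 4.474.
Jefferson allocation: Red 8, Blue 12, Green 0, Gold 4, Silver 4.
Every allocation lies between the lower and upper quota.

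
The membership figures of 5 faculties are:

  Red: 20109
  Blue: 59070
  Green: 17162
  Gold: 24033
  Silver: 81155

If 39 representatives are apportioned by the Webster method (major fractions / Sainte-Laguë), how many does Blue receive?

Standard divisor 201529/39 ≈ 5167.41; standard quotas: Red 3.892, Blue 11.431, Green 3.321, Gold 4.651, Silver 15.705.
Rounding to the nearest integer gives Red 4, Blue 11, Green 3, Gold 5, Silver 16 — total 39, matching the house size, so no adjustment is needed.
Blue receives 11.

11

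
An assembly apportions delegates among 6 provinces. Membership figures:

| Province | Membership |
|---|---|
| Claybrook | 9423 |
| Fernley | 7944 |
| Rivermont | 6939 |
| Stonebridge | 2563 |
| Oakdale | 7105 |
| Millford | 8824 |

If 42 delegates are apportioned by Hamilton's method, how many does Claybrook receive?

9

The standard divisor is 42798/42 = 1019.
Standard quotas: Claybrook 9.2473, Fernley 7.7959, Rivermont 6.8096, Stonebridge 2.5152, Oakdale 6.9725, Millford 8.6595.
Lower quotas: Claybrook 9, Fernley 7, Rivermont 6, Stonebridge 2, Oakdale 6, Millford 8 (sum 38, leaving 4 seats).
Remainders in descending order: Oakdale 0.9725, Rivermont 0.8096, Fernley 0.7959, Millford 0.6595, Stonebridge 0.5152, Claybrook 0.2473.
Largest remainders: Oakdale, Rivermont, Fernley, Millford receive the extra seats.
Claybrook receives 9.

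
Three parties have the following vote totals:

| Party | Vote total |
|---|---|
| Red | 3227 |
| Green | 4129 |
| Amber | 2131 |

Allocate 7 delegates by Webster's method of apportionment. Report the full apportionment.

Red 2, Green 3, Amber 2

Standard divisor 9487/7 ≈ 1355.286; standard quotas: Red 2.381, Green 3.047, Amber 1.572.
Rounding to the nearest integer gives Red 2, Green 3, Amber 2 — total 7, matching the house size, so no adjustment is needed.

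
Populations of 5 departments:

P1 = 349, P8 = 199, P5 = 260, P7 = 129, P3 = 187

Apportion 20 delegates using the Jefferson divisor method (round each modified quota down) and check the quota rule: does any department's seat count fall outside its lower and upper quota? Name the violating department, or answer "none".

Standard quotas: P1 6.210, P8 3.541, P5 4.626, P7 2.295, P3 3.327.
Jefferson allocation: P1 7, P8 3, P5 5, P7 2, P3 3.
Every allocation lies between the lower and upper quota.

none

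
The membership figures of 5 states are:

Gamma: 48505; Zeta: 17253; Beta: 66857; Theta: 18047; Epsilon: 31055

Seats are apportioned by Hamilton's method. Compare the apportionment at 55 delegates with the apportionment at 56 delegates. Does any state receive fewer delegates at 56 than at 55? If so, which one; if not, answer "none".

At 55 seats: Gamma 15, Zeta 5, Beta 20, Theta 6, Epsilon 9.
At 56 seats: Gamma 15, Zeta 5, Beta 21, Theta 5, Epsilon 10.
Theta drops from 6 to 5.

Theta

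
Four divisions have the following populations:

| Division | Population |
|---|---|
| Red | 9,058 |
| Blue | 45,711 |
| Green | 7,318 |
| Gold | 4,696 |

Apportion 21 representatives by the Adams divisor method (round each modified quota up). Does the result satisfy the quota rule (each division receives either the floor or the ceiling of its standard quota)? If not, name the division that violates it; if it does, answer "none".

Standard quotas: Red 2.848, Blue 14.374, Green 2.301, Gold 1.477.
Adams allocation: Red 3, Blue 13, Green 3, Gold 2.
Blue has quota 14.374 (lower 14, upper 15) but receives 13 — outside the quota interval.

Blue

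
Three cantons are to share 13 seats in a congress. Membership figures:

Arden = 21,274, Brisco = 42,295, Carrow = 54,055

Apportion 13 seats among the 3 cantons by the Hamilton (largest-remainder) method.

Arden: 2, Brisco: 5, Carrow: 6

The standard divisor is 117624/13 = 9048.
Standard quotas: Arden 2.3512, Brisco 4.6745, Carrow 5.9742.
Lower quotas: Arden 2, Brisco 4, Carrow 5 (sum 11, leaving 2 seats).
Remainders in descending order: Carrow 0.9742, Brisco 0.6745, Arden 0.3512.
Largest remainders: Carrow, Brisco receive the extra seats.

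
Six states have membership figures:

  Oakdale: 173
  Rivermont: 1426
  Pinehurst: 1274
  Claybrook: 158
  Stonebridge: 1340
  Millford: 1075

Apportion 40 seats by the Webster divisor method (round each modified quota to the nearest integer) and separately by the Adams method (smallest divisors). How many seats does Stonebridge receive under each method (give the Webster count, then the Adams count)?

Webster: Oakdale 1, Rivermont 11, Pinehurst 9, Claybrook 1, Stonebridge 10, Millford 8.
Adams: Oakdale 2, Rivermont 10, Pinehurst 9, Claybrook 2, Stonebridge 9, Millford 8.
Stonebridge gets 10 under Webster and 9 under Adams.

10 and 9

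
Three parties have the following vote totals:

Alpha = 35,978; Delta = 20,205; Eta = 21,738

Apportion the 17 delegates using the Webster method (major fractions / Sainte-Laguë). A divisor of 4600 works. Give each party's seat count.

Alpha: 8, Delta: 4, Eta: 5

With modified divisor 4600: modified quotas Alpha 7.821, Delta 4.392, Eta 4.726.
Rounding to the nearest integer: Alpha 8, Delta 4, Eta 5 (total 17).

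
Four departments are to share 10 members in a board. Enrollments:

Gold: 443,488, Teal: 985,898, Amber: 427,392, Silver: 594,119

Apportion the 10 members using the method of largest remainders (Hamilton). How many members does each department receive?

The standard divisor is 2450897/10 ≈ 245089.7.
Standard quotas: Gold 1.8095, Teal 4.0226, Amber 1.7438, Silver 2.4241.
Lower quotas: Gold 1, Teal 4, Amber 1, Silver 2 (sum 8, leaving 2 seats).
Remainders in descending order: Gold 0.8095, Amber 0.7438, Silver 0.4241, Teal 0.0226.
The surplus seats go to Gold, Amber.

Gold: 2; Teal: 4; Amber: 2; Silver: 2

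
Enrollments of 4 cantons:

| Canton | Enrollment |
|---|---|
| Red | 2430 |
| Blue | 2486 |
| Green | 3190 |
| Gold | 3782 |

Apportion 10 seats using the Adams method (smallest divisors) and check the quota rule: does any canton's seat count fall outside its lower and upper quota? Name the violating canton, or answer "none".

Standard quotas: Red 2.044, Blue 2.091, Green 2.683, Gold 3.181.
Adams allocation: Red 2, Blue 2, Green 3, Gold 3.
Every allocation lies between the lower and upper quota.

none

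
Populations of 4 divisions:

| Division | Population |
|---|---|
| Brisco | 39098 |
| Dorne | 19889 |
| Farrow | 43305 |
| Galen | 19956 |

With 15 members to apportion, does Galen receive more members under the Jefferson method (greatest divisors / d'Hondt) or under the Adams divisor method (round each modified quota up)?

Jefferson: Brisco 5, Dorne 2, Farrow 6, Galen 2.
Adams: Brisco 4, Dorne 3, Farrow 5, Galen 3.
Galen gets 2 under Jefferson and 3 under Adams.

Adams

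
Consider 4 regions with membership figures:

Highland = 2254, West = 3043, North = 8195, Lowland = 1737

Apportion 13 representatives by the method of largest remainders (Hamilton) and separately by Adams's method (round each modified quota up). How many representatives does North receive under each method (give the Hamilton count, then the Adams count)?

7 and 6

Hamilton: Highland 2, West 3, North 7, Lowland 1.
Adams: Highland 2, West 3, North 6, Lowland 2.
North gets 7 under Hamilton and 6 under Adams.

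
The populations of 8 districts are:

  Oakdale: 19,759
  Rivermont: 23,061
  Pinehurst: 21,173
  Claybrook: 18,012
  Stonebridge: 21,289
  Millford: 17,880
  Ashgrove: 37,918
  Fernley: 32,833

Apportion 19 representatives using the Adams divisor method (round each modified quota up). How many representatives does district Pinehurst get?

Standard divisor 191925/19 ≈ 10101.316; standard quotas: Oakdale 1.956, Rivermont 2.283, Pinehurst 2.096, Claybrook 1.783, Stonebridge 2.108, Millford 1.770, Ashgrove 3.754, Fernley 3.250.
Rounding up gives 2, 3, 3, 2, 3, 2, 4, 4 = 23 seats, so the divisor must be adjusted.
With modified divisor 12100: modified quotas Oakdale 1.633, Rivermont 1.906, Pinehurst 1.750, Claybrook 1.489, Stonebridge 1.759, Millford 1.478, Ashgrove 3.134, Fernley 2.713.
Rounding up: Oakdale 2, Rivermont 2, Pinehurst 2, Claybrook 2, Stonebridge 2, Millford 2, Ashgrove 4, Fernley 3 (total 19).
Pinehurst receives 2.

2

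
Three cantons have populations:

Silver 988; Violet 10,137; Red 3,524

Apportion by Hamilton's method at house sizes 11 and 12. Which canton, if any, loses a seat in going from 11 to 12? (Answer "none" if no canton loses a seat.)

At 11 seats: Silver 1, Violet 7, Red 3.
At 12 seats: Silver 1, Violet 8, Red 3.
No canton's allocation decreased.

none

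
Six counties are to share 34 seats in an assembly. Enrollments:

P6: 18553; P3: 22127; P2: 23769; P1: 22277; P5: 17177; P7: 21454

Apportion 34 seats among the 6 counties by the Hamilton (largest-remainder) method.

Standard divisor: 125357 ÷ 34 ≈ 3686.971.
Standard quotas: P6 5.0320, P3 6.0014, P2 6.4468, P1 6.0421, P5 4.6588, P7 5.8189.
Lower quotas: P6 5, P3 6, P2 6, P1 6, P5 4, P7 5 (sum 32, leaving 2 seats).
Remainders in descending order: P7 0.8189, P5 0.6588, P2 0.4468, P1 0.0421, P6 0.0320, P3 0.0014.
The surplus seats go to P7, P5.

P6 5; P3 6; P2 6; P1 6; P5 5; P7 6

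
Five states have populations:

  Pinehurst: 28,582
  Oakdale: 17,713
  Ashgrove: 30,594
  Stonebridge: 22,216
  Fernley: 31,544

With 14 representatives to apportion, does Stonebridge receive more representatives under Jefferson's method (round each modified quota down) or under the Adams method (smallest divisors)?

Adams

Jefferson: Pinehurst 3, Oakdale 2, Ashgrove 3, Stonebridge 2, Fernley 4.
Adams: Pinehurst 3, Oakdale 2, Ashgrove 3, Stonebridge 3, Fernley 3.
Stonebridge gets 2 under Jefferson and 3 under Adams.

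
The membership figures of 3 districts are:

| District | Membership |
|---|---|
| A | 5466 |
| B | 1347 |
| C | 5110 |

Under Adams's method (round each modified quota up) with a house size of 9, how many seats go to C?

Standard divisor 11923/9 ≈ 1324.778; standard quotas: A 4.126, B 1.017, C 3.857.
Rounding up gives 5, 2, 4 = 11 seats, so the divisor must be adjusted.
With modified divisor 1500: modified quotas A 3.644, B 0.898, C 3.407.
Rounding up: A 4, B 1, C 4 (total 9).
C receives 4.

4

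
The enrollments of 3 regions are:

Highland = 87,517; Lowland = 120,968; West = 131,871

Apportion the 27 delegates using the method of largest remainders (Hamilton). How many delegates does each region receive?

Standard divisor: 340356 ÷ 27 ≈ 12605.778.
Standard quotas: Highland 6.9426, Lowland 9.5962, West 10.4612.
Lower quotas: Highland 6, Lowland 9, West 10 (sum 25, leaving 2 seats).
Remainders in descending order: Highland 0.9426, Lowland 0.5962, West 0.4612.
Largest remainders: Highland, Lowland receive the extra seats.

Highland 7, Lowland 10, West 10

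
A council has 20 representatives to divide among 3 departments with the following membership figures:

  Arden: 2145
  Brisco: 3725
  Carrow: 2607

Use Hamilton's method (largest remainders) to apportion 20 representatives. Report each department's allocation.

Total 8477; standard divisor 8477/20 ≈ 423.85.
Standard quotas: Arden 5.061, Brisco 8.788, Carrow 6.151.
Lower quotas: Arden 5, Brisco 8, Carrow 6 (sum 19, leaving 1 seat).
Remainders in descending order: Brisco 0.788, Carrow 0.151, Arden 0.061.
The surplus seat goes to Brisco.

Arden 5; Brisco 9; Carrow 6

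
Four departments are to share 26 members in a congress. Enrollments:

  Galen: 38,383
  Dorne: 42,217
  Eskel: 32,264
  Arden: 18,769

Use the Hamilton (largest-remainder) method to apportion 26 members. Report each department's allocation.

Total 131633; standard divisor 131633/26 ≈ 5062.808.
Standard quotas: Galen 7.5814, Dorne 8.3387, Eskel 6.3727, Arden 3.7072.
Lower quotas: Galen 7, Dorne 8, Eskel 6, Arden 3 (sum 24, leaving 2 seats).
Remainders in descending order: Arden 0.7072, Galen 0.5814, Eskel 0.3727, Dorne 0.3387.
The surplus seats go to Arden, Galen.

Galen 8, Dorne 8, Eskel 6, Arden 4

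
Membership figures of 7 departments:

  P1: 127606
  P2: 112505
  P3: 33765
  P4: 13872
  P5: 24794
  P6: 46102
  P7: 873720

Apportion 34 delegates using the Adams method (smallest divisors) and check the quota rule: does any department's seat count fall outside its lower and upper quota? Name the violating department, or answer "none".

Standard quotas: P1 3.521, P2 3.104, P3 0.932, P4 0.383, P5 0.684, P6 1.272, P7 24.105.
Adams allocation: P1 4, P2 3, P3 1, P4 1, P5 1, P6 2, P7 22.
P7 has quota 24.105 (lower 24, upper 25) but receives 22 — outside the quota interval.

P7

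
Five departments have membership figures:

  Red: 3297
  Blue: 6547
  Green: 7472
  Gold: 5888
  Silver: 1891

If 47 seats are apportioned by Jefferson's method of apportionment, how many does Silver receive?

3

Standard divisor 25095/47 ≈ 533.936; standard quotas: Red 6.175, Blue 12.262, Green 13.994, Gold 11.028, Silver 3.542.
Rounding down gives 6, 12, 13, 11, 3 = 45 seats, so the divisor must be adjusted.
With modified divisor 500: modified quotas Red 6.594, Blue 13.094, Green 14.944, Gold 11.776, Silver 3.782.
Rounding down: Red 6, Blue 13, Green 14, Gold 11, Silver 3 (total 47).
Silver receives 3.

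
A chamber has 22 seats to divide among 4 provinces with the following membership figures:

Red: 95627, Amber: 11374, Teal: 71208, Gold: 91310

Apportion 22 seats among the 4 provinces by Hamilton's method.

Red: 8, Amber: 1, Teal: 6, Gold: 7

Standard divisor: 269519 ÷ 22 ≈ 12250.864.
Standard quotas: Red 7.8057, Amber 0.9284, Teal 5.8125, Gold 7.4534.
Lower quotas: Red 7, Amber 0, Teal 5, Gold 7 (sum 19, leaving 3 seats).
Remainders in descending order: Amber 0.9284, Teal 0.8125, Red 0.8057, Gold 0.4534.
Largest remainders: Amber, Teal, Red receive the extra seats.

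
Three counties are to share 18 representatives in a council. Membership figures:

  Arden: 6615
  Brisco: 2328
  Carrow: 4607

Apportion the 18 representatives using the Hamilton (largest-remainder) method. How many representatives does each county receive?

The standard divisor is 13550/18 ≈ 752.778.
Standard quotas: Arden 8.7875, Brisco 3.0925, Carrow 6.1200.
Lower quotas: Arden 8, Brisco 3, Carrow 6 (sum 17, leaving 1 seat).
Remainders in descending order: Arden 0.7875, Carrow 0.1200, Brisco 0.0925.
Largest remainder: Arden receives the extra seat.

Arden 9, Brisco 3, Carrow 6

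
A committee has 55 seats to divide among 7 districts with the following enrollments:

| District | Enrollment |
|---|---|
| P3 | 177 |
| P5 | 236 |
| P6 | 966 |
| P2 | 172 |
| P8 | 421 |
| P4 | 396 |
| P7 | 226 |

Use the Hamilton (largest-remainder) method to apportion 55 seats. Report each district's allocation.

P3 4; P5 5; P6 20; P2 4; P8 9; P4 8; P7 5

Standard divisor: 2594 ÷ 55 ≈ 47.164.
Standard quotas: P3 3.753, P5 5.004, P6 20.482, P2 3.647, P8 8.926, P4 8.396, P7 4.792.
Lower quotas: P3 3, P5 5, P6 20, P2 3, P8 8, P4 8, P7 4 (sum 51, leaving 4 seats).
Remainders in descending order: P8 0.926, P7 0.792, P3 0.753, P2 0.647, P6 0.482, P4 0.396, P5 0.004.
The surplus seats go to P8, P7, P3, P2.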